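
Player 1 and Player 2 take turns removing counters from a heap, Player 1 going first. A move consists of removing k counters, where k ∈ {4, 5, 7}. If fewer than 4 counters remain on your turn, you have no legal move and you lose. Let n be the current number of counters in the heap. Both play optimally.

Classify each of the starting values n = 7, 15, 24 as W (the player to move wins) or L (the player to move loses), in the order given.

7: W, 15: W, 24: L

Work bottom-up. With no move the player to move loses. Otherwise the position is W if at least one move leads to an L position for the opponent, and L if every move leads to a W.
n=0: no move → L
n=1: no move → L
n=2: no move → L
n=3: no move → L
n=4: W (go to 0, an L position)
n=5: W (go to 1, an L position)
n=6: W (go to 2, an L position)
n=7: W (go to 3, an L position)
n=8: W (go to 3, an L position)
n=9: W (go to 2, an L position)
n=10: W (go to 3, an L position)
n=11: L (options 7(W), 6(W), 4(W) are all W)
n=12: L (options 8(W), 7(W), 5(W) are all W)
n=13: L (options 9(W), 8(W), 6(W) are all W)
n=14: L (options 10(W), 9(W), 7(W) are all W)
n=15: W (go to 11, an L position)
n=16: W (go to 12, an L position)
n=17: W (go to 13, an L position)
n=18: W (go to 14, an L position)
n=19: W (go to 14, an L position)
n=20: W (go to 13, an L position)
n=21: W (go to 14, an L position)
n=22: L (options 18(W), 17(W), 15(W) are all W)
n=23: L (options 19(W), 18(W), 16(W) are all W)
n=24: L (options 20(W), 19(W), 17(W) are all W)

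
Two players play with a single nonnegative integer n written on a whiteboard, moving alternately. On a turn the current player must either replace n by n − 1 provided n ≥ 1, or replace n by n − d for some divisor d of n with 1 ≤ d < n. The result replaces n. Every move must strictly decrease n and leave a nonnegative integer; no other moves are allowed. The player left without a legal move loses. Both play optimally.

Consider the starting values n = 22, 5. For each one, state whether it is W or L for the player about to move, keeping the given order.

22: W, 5: L

Positions with no move are L. A position that does have a move is losing for the player to move precisely when every available move leads to a winning position for the opponent. Fill in the labels:
n=0: no move → L
n=1: W (go to 0, an L position)
n=2: L (sole option 1(W) is W)
n=3: W (go to 2, an L position)
n=4: W (go to 2, an L position)
n=5: L (sole option 4(W) is W)
n=6: W (go to 5, an L position)
n=7: L (sole option 6(W) is W)
n=8: W (go to 7, an L position)
n=9: L (options 6(W), 8(W) are all W)
n=10: W (go to 5, an L position)
n=11: L (sole option 10(W) is W)
n=12: W (go to 9, an L position)
n=13: L (sole option 12(W) is W)
n=14: W (go to 7, an L position)
n=15: L (options 10(W), 12(W), 14(W) are all W)
n=16: W (go to 15, an L position)
n=17: L (sole option 16(W) is W)
n=18: W (go to 9, an L position)
n=19: L (sole option 18(W) is W)
n=20: W (go to 15, an L position)
n=21: L (options 14(W), 18(W), 20(W) are all W)
n=22: W (go to 11, an L position)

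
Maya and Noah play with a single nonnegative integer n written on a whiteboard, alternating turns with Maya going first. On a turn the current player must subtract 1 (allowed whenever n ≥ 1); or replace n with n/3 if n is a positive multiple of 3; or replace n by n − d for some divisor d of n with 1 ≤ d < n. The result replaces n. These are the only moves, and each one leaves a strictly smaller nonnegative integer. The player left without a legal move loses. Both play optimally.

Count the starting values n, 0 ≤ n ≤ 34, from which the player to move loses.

Positions with no move are L. A position that does have a move is losing for the player to move precisely when every available move leads to a winning position for the opponent. Fill in the labels:
n=0: no move → L
n=1: reaches L-position 0 → W
n=2: only reaches 1(W), which is W → L
n=3: reaches L-position 2 → W
n=4: reaches L-position 2 → W
n=5: only reaches 4(W), which is W → L
n=6: reaches L-position 2 → W
n=7: only reaches 6(W), which is W → L
n=8: reaches L-position 7 → W
n=9: only reaches 3(W), 6(W), 8(W), all W → L
n=10: reaches L-position 5 → W
n=11: only reaches 10(W), which is W → L
n=12: reaches L-position 9 → W
n=13: only reaches 12(W), which is W → L
n=14: reaches L-position 7 → W
n=15: reaches L-position 5 → W
n=16: only reaches 8(W), 12(W), 14(W), 15(W), all W → L
n=17: reaches L-position 16 → W
n=18: reaches L-position 9 → W
n=19: only reaches 18(W), which is W → L
n=20: reaches L-position 16 → W
n=21: reaches L-position 7 → W
n=22: reaches L-position 11 → W
n=23: only reaches 22(W), which is W → L
n=24: reaches L-position 16 → W
n=25: only reaches 20(W), 24(W), all W → L
n=26: reaches L-position 13 → W
n=27: reaches L-position 9 → W
n=28: only reaches 14(W), 21(W), 24(W), 26(W), 27(W), all W → L
n=29: reaches L-position 28 → W
n=30: reaches L-position 25 → W
n=31: only reaches 30(W), which is W → L
n=32: reaches L-position 16 → W
n=33: reaches L-position 11 → W
n=34: only reaches 17(W), 32(W), 33(W), all W → L
L entries with 0 ≤ n ≤ 34: n = 0, 2, 5, 7, 9, 11, 13, 16, 19, 23, 25, 28, 31, 34; that makes 14.

14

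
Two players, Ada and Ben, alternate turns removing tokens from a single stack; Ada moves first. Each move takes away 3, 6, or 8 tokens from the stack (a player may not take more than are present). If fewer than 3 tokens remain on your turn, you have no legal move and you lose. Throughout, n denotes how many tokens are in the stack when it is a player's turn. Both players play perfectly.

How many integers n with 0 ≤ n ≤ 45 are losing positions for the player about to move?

Work bottom-up. With no move the player to move loses. Otherwise the position is W if at least one move leads to an L position for the opponent, and L if every move leads to a W.
n=0: no move → L
n=1: no move → L
n=2: no move → L
n=3: W (go to 0, an L position)
n=4: W (go to 1, an L position)
n=5: W (go to 2, an L position)
n=6: W (go to 0, an L position)
n=7: W (go to 1, an L position)
n=8: W (go to 2, an L position)
n=9: W (go to 1, an L position)
n=10: W (go to 2, an L position)
n=11: L (options 8(W), 5(W), 3(W) are all W)
n=12: L (options 9(W), 6(W), 4(W) are all W)
n=13: L (options 10(W), 7(W), 5(W) are all W)
n=14: W (go to 11, an L position)
n=15: W (go to 12, an L position)
n=16: W (go to 13, an L position)
n=17: W (go to 11, an L position)
n=18: W (go to 12, an L position)
n=19: W (go to 13, an L position)
n=20: W (go to 12, an L position)
n=21: W (go to 13, an L position)
n=22: L (options 19(W), 16(W), 14(W) are all W)
n=23: L (options 20(W), 17(W), 15(W) are all W)
n=24: L (options 21(W), 18(W), 16(W) are all W)
n=25: W (go to 22, an L position)
n=26: W (go to 23, an L position)
n=27: W (go to 24, an L position)
n=28: W (go to 22, an L position)
n=29: W (go to 23, an L position)
n=30: W (go to 24, an L position)
n=31: W (go to 23, an L position)
n=32: W (go to 24, an L position)
n=33: L (options 30(W), 27(W), 25(W) are all W)
n=34: L (options 31(W), 28(W), 26(W) are all W)
n=35: L (options 32(W), 29(W), 27(W) are all W)
n=36: W (go to 33, an L position)
n=37: W (go to 34, an L position)
n=38: W (go to 35, an L position)
n=39: W (go to 33, an L position)
n=40: W (go to 34, an L position)
n=41: W (go to 35, an L position)
n=42: W (go to 34, an L position)
n=43: W (go to 35, an L position)
n=44: L (options 41(W), 38(W), 36(W) are all W)
n=45: L (options 42(W), 39(W), 37(W) are all W)
L entries with 0 ≤ n ≤ 45: n = 0, 1, 2, 11, 12, 13, 22, 23, 24, 33, 34, 35, 44, 45; that makes 14.

14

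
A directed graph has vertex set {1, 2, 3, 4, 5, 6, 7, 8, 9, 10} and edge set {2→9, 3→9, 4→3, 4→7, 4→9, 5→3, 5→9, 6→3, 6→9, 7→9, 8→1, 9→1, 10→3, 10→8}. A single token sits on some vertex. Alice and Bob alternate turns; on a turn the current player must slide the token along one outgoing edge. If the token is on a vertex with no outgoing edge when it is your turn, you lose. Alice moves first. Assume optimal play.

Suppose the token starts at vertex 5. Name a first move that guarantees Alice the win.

Build the W/L table. Terminal = L. A non-terminal position is W if it has a move to some L; otherwise it is L.
Every edge goes from a vertex to one that appears earlier in the order 1, 9, 7, 3, 5, 8, 4, 2, 6, 10, so processing vertices in that order labels each vertex after all of its successors.
1: no outgoing edge → L
9: W (go to 1, an L position)
7: L (sole option 9(W) is W)
3: L (sole option 9(W) is W)
5: W (go to 3, an L position)
8: W (go to 1, an L position)
4: W (go to 3, an L position)
2: L (sole option 9(W) is W)
6: W (go to 3, an L position)
10: W (go to 3, an L position)
From 5, the L positions reachable in one move are: 3.

Move to 3.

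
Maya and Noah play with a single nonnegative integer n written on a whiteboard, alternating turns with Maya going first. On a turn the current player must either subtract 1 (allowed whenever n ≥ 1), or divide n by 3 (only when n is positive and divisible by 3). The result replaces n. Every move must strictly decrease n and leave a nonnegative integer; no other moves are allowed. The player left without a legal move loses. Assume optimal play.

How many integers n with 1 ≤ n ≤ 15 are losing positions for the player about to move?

7

Classify positions by backward induction: terminal positions (no move available) are L. From any other position, the mover wins iff some move reaches an L.
n=0: no move → L
n=1: W (go to 0, an L position)
n=2: L (sole option 1(W) is W)
n=3: W (go to 2, an L position)
n=4: L (sole option 3(W) is W)
n=5: W (go to 4, an L position)
n=6: W (go to 2, an L position)
n=7: L (sole option 6(W) is W)
n=8: W (go to 7, an L position)
n=9: L (options 3(W), 8(W) are all W)
n=10: W (go to 9, an L position)
n=11: L (sole option 10(W) is W)
n=12: W (go to 4, an L position)
n=13: L (sole option 12(W) is W)
n=14: W (go to 13, an L position)
n=15: L (options 5(W), 14(W) are all W)
L entries with 1 ≤ n ≤ 15 (n=0 is outside the asked range and is not counted): n = 2, 4, 7, 9, 11, 13, 15; that makes 7.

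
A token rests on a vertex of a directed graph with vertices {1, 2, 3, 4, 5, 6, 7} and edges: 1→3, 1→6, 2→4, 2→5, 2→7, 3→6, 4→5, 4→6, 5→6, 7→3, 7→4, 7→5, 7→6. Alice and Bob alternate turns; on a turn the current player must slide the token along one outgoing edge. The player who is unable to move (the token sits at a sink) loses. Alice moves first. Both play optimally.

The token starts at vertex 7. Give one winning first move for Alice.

Move to 6.

Use the standard recursion: the mover loses at a terminal position; elsewhere, the mover wins exactly when some move hands the opponent an L position.
Every edge goes from a vertex to one that appears earlier in the order 6, 5, 4, 3, 7, 1, 2, so processing vertices in that order labels each vertex after all of its successors.
6: no outgoing edge → L
5: W (go to 6, an L position)
4: W (go to 6, an L position)
3: W (go to 6, an L position)
7: W (go to 6, an L position)
1: W (go to 6, an L position)
2: L (options 7(W), 4(W), 5(W) are all W)
From 7, the L positions reachable in one move are: 6.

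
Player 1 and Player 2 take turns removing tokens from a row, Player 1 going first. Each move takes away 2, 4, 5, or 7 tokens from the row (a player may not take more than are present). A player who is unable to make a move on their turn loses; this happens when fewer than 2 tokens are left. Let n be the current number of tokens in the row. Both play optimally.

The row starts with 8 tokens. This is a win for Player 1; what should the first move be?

Remove 7, leaving 1.

Positions with no move are L. A position that does have a move is losing for the player to move precisely when every available move leads to a winning position for the opponent. Fill in the labels:
n=0: no move → L
n=1: no move → L
n=2: reaches L-position 0 → W
n=3: reaches L-position 1 → W
n=4: reaches L-position 0 → W
n=5: reaches L-position 1 → W
n=6: reaches L-position 1 → W
n=7: reaches L-position 0 → W
n=8: reaches L-position 1 → W
From 8, the L positions reachable in one move are: 1.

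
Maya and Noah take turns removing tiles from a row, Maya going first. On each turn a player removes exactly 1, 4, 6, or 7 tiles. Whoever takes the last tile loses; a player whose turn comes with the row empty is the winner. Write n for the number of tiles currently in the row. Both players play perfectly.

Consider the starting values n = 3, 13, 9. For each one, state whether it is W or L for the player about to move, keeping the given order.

3: L, 13: W, 9: W

Positions with no move are W. A position that does have a move is losing for the player to move precisely when every available move leads to a winning position for the opponent. Fill in the labels:
n=0: no move; the opponent has just taken the last tile and therefore loses → W
n=1: only reaches 0(W), which is W → L
n=2: reaches L-position 1 → W
n=3: only reaches 2(W), which is W → L
n=4: reaches L-position 3 → W
n=5: reaches L-position 1 → W
n=6: only reaches 5(W), 2(W), 0(W), all W → L
n=7: reaches L-position 6 → W
n=8: reaches L-position 1 → W
n=9: reaches L-position 3 → W
n=10: reaches L-position 6 → W
n=11: only reaches 10(W), 7(W), 5(W), 4(W), all W → L
n=12: reaches L-position 11 → W
n=13: reaches L-position 6 → W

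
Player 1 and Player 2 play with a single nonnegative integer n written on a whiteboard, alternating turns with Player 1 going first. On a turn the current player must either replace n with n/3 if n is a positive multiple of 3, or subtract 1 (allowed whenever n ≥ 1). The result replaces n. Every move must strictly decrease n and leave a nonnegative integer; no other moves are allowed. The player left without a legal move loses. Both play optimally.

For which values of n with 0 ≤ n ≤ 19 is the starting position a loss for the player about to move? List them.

0, 2, 4, 7, 9, 11, 13, 15, 17, 19

Positions with no move are L. A position that does have a move is losing for the player to move precisely when every available move leads to a winning position for the opponent. Fill in the labels:
n=0: no move → L
n=1: reaches L-position 0 → W
n=2: only reaches 1(W), which is W → L
n=3: reaches L-position 2 → W
n=4: only reaches 3(W), which is W → L
n=5: reaches L-position 4 → W
n=6: reaches L-position 2 → W
n=7: only reaches 6(W), which is W → L
n=8: reaches L-position 7 → W
n=9: only reaches 3(W), 8(W), all W → L
n=10: reaches L-position 9 → W
n=11: only reaches 10(W), which is W → L
n=12: reaches L-position 4 → W
n=13: only reaches 12(W), which is W → L
n=14: reaches L-position 13 → W
n=15: only reaches 5(W), 14(W), all W → L
n=16: reaches L-position 15 → W
n=17: only reaches 16(W), which is W → L
n=18: reaches L-position 17 → W
n=19: only reaches 18(W), which is W → L
The losing starting values of n are exactly the entries labelled L in this table (10 of them).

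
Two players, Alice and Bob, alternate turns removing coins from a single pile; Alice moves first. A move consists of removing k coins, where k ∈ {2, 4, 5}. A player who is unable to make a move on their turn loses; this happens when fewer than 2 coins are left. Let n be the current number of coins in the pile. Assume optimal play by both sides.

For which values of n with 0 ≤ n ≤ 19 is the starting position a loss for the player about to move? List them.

Classify positions by backward induction: terminal positions (no move available) are L. From any other position, the mover wins iff some move reaches an L.
n=0: no move → L
n=1: no move → L
n=2: can move to 0, which is L ⇒ W
n=3: can move to 1, which is L ⇒ W
n=4: can move to 0, which is L ⇒ W
n=5: can move to 1, which is L ⇒ W
n=6: can move to 1, which is L ⇒ W
n=7: moves to 5(W), 3(W), 2(W); every one is W ⇒ L
n=8: moves to 6(W), 4(W), 3(W); every one is W ⇒ L
n=9: can move to 7, which is L ⇒ W
n=10: can move to 8, which is L ⇒ W
n=11: can move to 7, which is L ⇒ W
n=12: can move to 8, which is L ⇒ W
n=13: can move to 8, which is L ⇒ W
n=14: moves to 12(W), 10(W), 9(W); every one is W ⇒ L
n=15: moves to 13(W), 11(W), 10(W); every one is W ⇒ L
n=16: can move to 14, which is L ⇒ W
n=17: can move to 15, which is L ⇒ W
n=18: can move to 14, which is L ⇒ W
n=19: can move to 15, which is L ⇒ W
Reading off the rows marked L gives the requested list; there are 6 such values of n.

0, 1, 7, 8, 14, 15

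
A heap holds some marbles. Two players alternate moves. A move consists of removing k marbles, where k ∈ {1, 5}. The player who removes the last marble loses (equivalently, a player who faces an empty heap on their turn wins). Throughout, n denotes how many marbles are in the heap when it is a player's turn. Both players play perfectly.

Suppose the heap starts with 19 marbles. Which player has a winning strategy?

Work bottom-up. With no move the player to move wins. Otherwise the position is W if at least one move leads to an L position for the opponent, and L if every move leads to a W.
n=0: no move; the opponent has just taken the last marble and therefore loses → W
n=1: the only move is to 0(W), a W ⇒ L
n=2: can move to 1, which is L ⇒ W
n=3: the only move is to 2(W), a W ⇒ L
n=4: can move to 3, which is L ⇒ W
n=5: moves to 4(W), 0(W); every one is W ⇒ L
n=6: can move to 5, which is L ⇒ W
n=7: moves to 6(W), 2(W); every one is W ⇒ L
n=8: can move to 7, which is L ⇒ W
n=9: moves to 8(W), 4(W); every one is W ⇒ L
n=10: can move to 9, which is L ⇒ W
n=11: moves to 10(W), 6(W); every one is W ⇒ L
n=12: can move to 11, which is L ⇒ W
n=13: moves to 12(W), 8(W); every one is W ⇒ L
n=14: can move to 13, which is L ⇒ W
n=15: moves to 14(W), 10(W); every one is W ⇒ L
n=16: can move to 15, which is L ⇒ W
n=17: moves to 16(W), 12(W); every one is W ⇒ L
n=18: can move to 17, which is L ⇒ W
n=19: moves to 18(W), 14(W); every one is W ⇒ L
Every move from 19 reaches a W position, so the mover loses.

The second player wins.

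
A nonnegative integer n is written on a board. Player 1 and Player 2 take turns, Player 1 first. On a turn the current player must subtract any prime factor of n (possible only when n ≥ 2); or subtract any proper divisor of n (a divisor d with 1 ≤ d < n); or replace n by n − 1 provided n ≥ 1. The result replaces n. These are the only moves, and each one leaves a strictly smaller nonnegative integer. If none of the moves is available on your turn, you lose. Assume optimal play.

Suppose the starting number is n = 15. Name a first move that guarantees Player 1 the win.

Compute win/loss labels from the base case upward. A position with no move is L. Any other position is W if it can reach an L in one move, else L.
n=0: no move → L
n=1: can move to 0, which is L ⇒ W
n=2: can move to 0, which is L ⇒ W
n=3: can move to 0, which is L ⇒ W
n=4: moves to 2(W), 3(W); every one is W ⇒ L
n=5: can move to 0, which is L ⇒ W
n=6: can move to 4, which is L ⇒ W
n=7: can move to 0, which is L ⇒ W
n=8: can move to 4, which is L ⇒ W
n=9: moves to 6(W), 8(W); every one is W ⇒ L
n=10: can move to 9, which is L ⇒ W
n=11: can move to 0, which is L ⇒ W
n=12: can move to 9, which is L ⇒ W
n=13: can move to 0, which is L ⇒ W
n=14: moves to 7(W), 12(W), 13(W); every one is W ⇒ L
n=15: can move to 14, which is L ⇒ W
From 15, the L positions reachable in one move are: 14.

Move to 14.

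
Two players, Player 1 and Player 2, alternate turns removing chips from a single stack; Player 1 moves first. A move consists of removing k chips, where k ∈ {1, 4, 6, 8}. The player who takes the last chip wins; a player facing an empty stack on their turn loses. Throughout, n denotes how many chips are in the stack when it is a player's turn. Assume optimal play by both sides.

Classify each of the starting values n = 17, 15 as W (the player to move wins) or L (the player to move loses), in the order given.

17: L, 15: W

Classify positions by backward induction: terminal positions (no move available) are L. From any other position, the mover wins iff some move reaches an L.
n=0: no move → L
n=1: W (go to 0, an L position)
n=2: L (sole option 1(W) is W)
n=3: W (go to 2, an L position)
n=4: W (go to 0, an L position)
n=5: L (options 4(W), 1(W) are all W)
n=6: W (go to 5, an L position)
n=7: L (options 6(W), 3(W), 1(W) are all W)
n=8: W (go to 7, an L position)
n=9: W (go to 5, an L position)
n=10: W (go to 2, an L position)
n=11: W (go to 7, an L position)
n=12: L (options 11(W), 8(W), 6(W), 4(W) are all W)
n=13: W (go to 12, an L position)
n=14: L (options 13(W), 10(W), 8(W), 6(W) are all W)
n=15: W (go to 14, an L position)
n=16: W (go to 12, an L position)
n=17: L (options 16(W), 13(W), 11(W), 9(W) are all W)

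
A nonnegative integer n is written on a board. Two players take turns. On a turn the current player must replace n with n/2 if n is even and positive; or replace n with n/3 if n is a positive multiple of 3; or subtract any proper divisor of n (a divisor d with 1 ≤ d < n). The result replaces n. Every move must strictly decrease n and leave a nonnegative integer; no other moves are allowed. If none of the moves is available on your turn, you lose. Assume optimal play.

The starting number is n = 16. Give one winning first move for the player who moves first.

Move to 15.

Label each position W (a win for the player to move) or L (a loss). A position with no legal move is L; any other position is W exactly when some move reaches an L, and L when every move reaches a W.
n=0: no move → L
n=1: no move → L
n=2: W (go to 1, an L position)
n=3: W (go to 1, an L position)
n=4: L (options 2(W), 3(W) are all W)
n=5: W (go to 4, an L position)
n=6: W (go to 4, an L position)
n=7: L (sole option 6(W) is W)
n=8: W (go to 4, an L position)
n=9: L (options 3(W), 6(W), 8(W) are all W)
n=10: W (go to 9, an L position)
n=11: L (sole option 10(W) is W)
n=12: W (go to 4, an L position)
n=13: L (sole option 12(W) is W)
n=14: W (go to 7, an L position)
n=15: L (options 5(W), 10(W), 12(W), 14(W) are all W)
n=16: W (go to 15, an L position)
From 16, the L positions reachable in one move are: 15.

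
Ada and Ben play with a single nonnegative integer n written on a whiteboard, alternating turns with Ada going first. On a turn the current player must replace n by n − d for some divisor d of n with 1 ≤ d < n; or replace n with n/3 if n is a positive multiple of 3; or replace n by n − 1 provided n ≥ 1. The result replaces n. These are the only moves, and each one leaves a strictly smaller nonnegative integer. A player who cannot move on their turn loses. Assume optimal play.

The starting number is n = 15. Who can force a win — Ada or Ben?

Ada wins.

Label each position W (a win for the player to move) or L (a loss). A position with no legal move is L; any other position is W exactly when some move reaches an L, and L when every move reaches a W.
n=0: no move → L
n=1: can move to 0, which is L ⇒ W
n=2: the only move is to 1(W), a W ⇒ L
n=3: can move to 2, which is L ⇒ W
n=4: can move to 2, which is L ⇒ W
n=5: the only move is to 4(W), a W ⇒ L
n=6: can move to 2, which is L ⇒ W
n=7: the only move is to 6(W), a W ⇒ L
n=8: can move to 7, which is L ⇒ W
n=9: moves to 3(W), 6(W), 8(W); every one is W ⇒ L
n=10: can move to 5, which is L ⇒ W
n=11: the only move is to 10(W), a W ⇒ L
n=12: can move to 9, which is L ⇒ W
n=13: the only move is to 12(W), a W ⇒ L
n=14: can move to 7, which is L ⇒ W
n=15: can move to 5, which is L ⇒ W
The starting position 15 is W: Ada should move to 5, handing over an L position.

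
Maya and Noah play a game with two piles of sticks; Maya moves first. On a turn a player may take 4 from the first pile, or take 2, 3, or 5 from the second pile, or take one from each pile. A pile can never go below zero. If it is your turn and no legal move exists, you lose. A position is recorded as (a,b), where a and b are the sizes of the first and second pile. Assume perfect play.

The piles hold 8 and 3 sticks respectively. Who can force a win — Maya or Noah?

Maya wins.

Positions with no move are L. A position that does have a move is losing for the player to move precisely when every available move leads to a winning position for the opponent. Fill in the labels:
No move ever increases a pile, so every position that can arise here has a ≤ 8 and b ≤ 3; it is enough to label the cells with 0 ≤ a ≤ 8 and 0 ≤ b ≤ 3.
Every move lowers a or b (never raises either), so fill the grid row by row in increasing a, and left to right within a row: each cell's successors are then already labelled.
      b=0  b=1  b=2  b=3
a=0:    L    L    W    W
a=1:    L    W    W    W
a=2:    L    W    W    W
a=3:    L    W    W    W
a=4:    W    W    L    L
a=5:    W    L    L    W
a=6:    W    L    W    W
a=7:    W    L    W    W
a=8:    L    L    W    W
Cells with no legal move (terminal, hence L): (0,0), (0,1), (1,0), (2,0), (3,0).
The remaining L cells, each justified by listing all of its moves:
(4,2): →(0,2)(W), (4,0)(W), (3,1)(W) — all W, so L
(4,3): →(0,3)(W), (4,1)(W), (4,0)(W), (3,2)(W) — all W, so L
(5,1): →(1,1)(W), (4,0)(W) — all W, so L
(5,2): →(1,2)(W), (5,0)(W), (4,1)(W) — all W, so L
(6,1): →(2,1)(W), (5,0)(W) — all W, so L
(7,1): →(3,1)(W), (6,0)(W) — all W, so L
(8,0): →(4,0)(W) only, which is W, so L
(8,1): →(4,1)(W), (7,0)(W) — all W, so L
Every other cell has at least one move into one of the L cells above, so it is W.
The starting position (8,3) is W: Maya should move to (4,3), handing over an L position.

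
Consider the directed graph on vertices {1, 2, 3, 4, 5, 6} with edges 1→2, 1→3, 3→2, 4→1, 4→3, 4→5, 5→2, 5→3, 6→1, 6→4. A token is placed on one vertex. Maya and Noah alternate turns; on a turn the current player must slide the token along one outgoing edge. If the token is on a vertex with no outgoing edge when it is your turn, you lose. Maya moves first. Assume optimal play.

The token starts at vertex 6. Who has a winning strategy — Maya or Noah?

Work bottom-up. With no move the player to move loses. Otherwise the position is W if at least one move leads to an L position for the opponent, and L if every move leads to a W.
Every edge goes from a vertex to one that appears earlier in the order 2, 3, 1, 5, 4, 6, so processing vertices in that order labels each vertex after all of its successors.
2: no outgoing edge → L
3: W (go to 2, an L position)
1: W (go to 2, an L position)
5: W (go to 2, an L position)
4: L (options 5(W), 1(W), 3(W) are all W)
6: W (go to 4, an L position)
The starting position 6 is W: Maya should move to 4, handing over an L position.

Maya wins.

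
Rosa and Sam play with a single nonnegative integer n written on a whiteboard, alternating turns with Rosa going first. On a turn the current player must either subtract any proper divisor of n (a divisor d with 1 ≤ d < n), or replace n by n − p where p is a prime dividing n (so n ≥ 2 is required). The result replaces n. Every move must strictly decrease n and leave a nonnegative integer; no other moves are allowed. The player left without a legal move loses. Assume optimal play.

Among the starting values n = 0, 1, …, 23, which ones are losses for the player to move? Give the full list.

0, 1, 4, 9, 14, 20

Build the W/L table. Terminal = L. A non-terminal position is W if it has a move to some L; otherwise it is L.
n=0: no move → L
n=1: no move → L
n=2: →0(L), so W
n=3: →0(L), so W
n=4: →2(W), 3(W) — all W, so L
n=5: →0(L), so W
n=6: →4(L), so W
n=7: →0(L), so W
n=8: →4(L), so W
n=9: →6(W), 8(W) — all W, so L
n=10: →9(L), so W
n=11: →0(L), so W
n=12: →9(L), so W
n=13: →0(L), so W
n=14: →7(W), 12(W), 13(W) — all W, so L
n=15: →14(L), so W
n=16: →14(L), so W
n=17: →0(L), so W
n=18: →9(L), so W
n=19: →0(L), so W
n=20: →10(W), 15(W), 16(W), 18(W), 19(W) — all W, so L
n=21: →14(L), so W
n=22: →20(L), so W
n=23: →0(L), so W
Reading off the rows marked L gives the requested list; there are 6 such values of n.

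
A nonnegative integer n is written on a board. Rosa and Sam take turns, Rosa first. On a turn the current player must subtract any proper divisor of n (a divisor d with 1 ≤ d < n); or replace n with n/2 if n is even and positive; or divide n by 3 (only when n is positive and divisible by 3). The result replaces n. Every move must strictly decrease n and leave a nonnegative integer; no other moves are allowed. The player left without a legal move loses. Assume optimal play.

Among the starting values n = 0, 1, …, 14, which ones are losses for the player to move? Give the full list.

0, 1, 4, 7, 9, 11, 13

Classify positions by backward induction: terminal positions (no move available) are L. From any other position, the mover wins iff some move reaches an L.
n=0: no move → L
n=1: no move → L
n=2: can move to 1, which is L ⇒ W
n=3: can move to 1, which is L ⇒ W
n=4: moves to 2(W), 3(W); every one is W ⇒ L
n=5: can move to 4, which is L ⇒ W
n=6: can move to 4, which is L ⇒ W
n=7: the only move is to 6(W), a W ⇒ L
n=8: can move to 4, which is L ⇒ W
n=9: moves to 3(W), 6(W), 8(W); every one is W ⇒ L
n=10: can move to 9, which is L ⇒ W
n=11: the only move is to 10(W), a W ⇒ L
n=12: can move to 4, which is L ⇒ W
n=13: the only move is to 12(W), a W ⇒ L
n=14: can move to 7, which is L ⇒ W
Reading off the rows marked L gives the requested list; there are 7 such values of n.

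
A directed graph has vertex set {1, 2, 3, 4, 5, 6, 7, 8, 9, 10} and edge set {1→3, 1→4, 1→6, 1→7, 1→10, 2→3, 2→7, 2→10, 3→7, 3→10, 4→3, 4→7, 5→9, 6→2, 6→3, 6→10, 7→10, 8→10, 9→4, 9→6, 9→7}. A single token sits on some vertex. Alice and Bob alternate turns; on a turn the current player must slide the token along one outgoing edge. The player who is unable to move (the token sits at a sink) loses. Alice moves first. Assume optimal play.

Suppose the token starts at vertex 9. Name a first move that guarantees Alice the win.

Move to 4.

Compute win/loss labels from the base case upward. A position with no move is L. Any other position is W if it can reach an L in one move, else L.
Every edge goes from a vertex to one that appears earlier in the order 10, 7, 3, 2, 6, 4, 9, 5, 1, 8, so processing vertices in that order labels each vertex after all of its successors.
10: no outgoing edge → L
7: W (go to 10, an L position)
3: W (go to 10, an L position)
2: W (go to 10, an L position)
6: W (go to 10, an L position)
4: L (options 3(W), 7(W) are all W)
9: W (go to 4, an L position)
5: L (sole option 9(W) is W)
1: W (go to 4, an L position)
8: W (go to 10, an L position)
From 9, the L positions reachable in one move are: 4.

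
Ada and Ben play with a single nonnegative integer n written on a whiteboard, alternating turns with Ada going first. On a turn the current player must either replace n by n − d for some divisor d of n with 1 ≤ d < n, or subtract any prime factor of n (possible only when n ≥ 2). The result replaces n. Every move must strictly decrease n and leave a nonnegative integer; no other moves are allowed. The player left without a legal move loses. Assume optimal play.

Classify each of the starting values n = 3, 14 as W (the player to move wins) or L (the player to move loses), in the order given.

Classify positions by backward induction: terminal positions (no move available) are L. From any other position, the mover wins iff some move reaches an L.
n=0: no move → L
n=1: no move → L
n=2: W (go to 0, an L position)
n=3: W (go to 0, an L position)
n=4: L (options 2(W), 3(W) are all W)
n=5: W (go to 0, an L position)
n=6: W (go to 4, an L position)
n=7: W (go to 0, an L position)
n=8: W (go to 4, an L position)
n=9: L (options 6(W), 8(W) are all W)
n=10: W (go to 9, an L position)
n=11: W (go to 0, an L position)
n=12: W (go to 9, an L position)
n=13: W (go to 0, an L position)
n=14: L (options 7(W), 12(W), 13(W) are all W)

3: W, 14: L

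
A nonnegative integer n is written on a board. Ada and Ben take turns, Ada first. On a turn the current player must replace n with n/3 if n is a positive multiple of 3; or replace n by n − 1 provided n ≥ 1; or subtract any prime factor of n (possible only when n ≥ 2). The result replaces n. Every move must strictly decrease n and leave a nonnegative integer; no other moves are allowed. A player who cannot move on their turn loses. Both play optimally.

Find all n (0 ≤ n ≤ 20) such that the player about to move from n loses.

Use the standard recursion: the mover loses at a terminal position; elsewhere, the mover wins exactly when some move hands the opponent an L position.
n=0: no move → L
n=1: →0(L), so W
n=2: →0(L), so W
n=3: →0(L), so W
n=4: →2(W), 3(W) — all W, so L
n=5: →0(L), so W
n=6: →4(L), so W
n=7: →0(L), so W
n=8: →6(W), 7(W) — all W, so L
n=9: →8(L), so W
n=10: →8(L), so W
n=11: →0(L), so W
n=12: →4(L), so W
n=13: →0(L), so W
n=14: →7(W), 12(W), 13(W) — all W, so L
n=15: →14(L), so W
n=16: →14(L), so W
n=17: →0(L), so W
n=18: →6(W), 15(W), 16(W), 17(W) — all W, so L
n=19: →0(L), so W
n=20: →18(L), so W
Reading off the rows marked L gives the requested list; there are 5 such values of n.

0, 4, 8, 14, 18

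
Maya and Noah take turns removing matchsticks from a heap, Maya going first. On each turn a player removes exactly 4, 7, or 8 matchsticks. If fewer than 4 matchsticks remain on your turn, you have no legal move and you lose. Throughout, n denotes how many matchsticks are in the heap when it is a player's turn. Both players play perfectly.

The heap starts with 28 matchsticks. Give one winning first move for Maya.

Remove 4, leaving 24.

Positions with no move are L. A position that does have a move is losing for the player to move precisely when every available move leads to a winning position for the opponent. Fill in the labels:
n=0: no move → L
n=1: no move → L
n=2: no move → L
n=3: no move → L
n=4: →0(L), so W
n=5: →1(L), so W
n=6: →2(L), so W
n=7: →3(L), so W
n=8: →1(L), so W
n=9: →2(L), so W
n=10: →3(L), so W
n=11: →3(L), so W
n=12: →8(W), 5(W), 4(W) — all W, so L
n=13: →9(W), 6(W), 5(W) — all W, so L
n=14: →10(W), 7(W), 6(W) — all W, so L
n=15: →11(W), 8(W), 7(W) — all W, so L
n=16: →12(L), so W
n=17: →13(L), so W
n=18: →14(L), so W
n=19: →15(L), so W
n=20: →13(L), so W
n=21: →14(L), so W
n=22: →15(L), so W
n=23: →15(L), so W
n=24: →20(W), 17(W), 16(W) — all W, so L
n=25: →21(W), 18(W), 17(W) — all W, so L
n=26: →22(W), 19(W), 18(W) — all W, so L
n=27: →23(W), 20(W), 19(W) — all W, so L
n=28: →24(L), so W
From 28, the L positions reachable in one move are: 24.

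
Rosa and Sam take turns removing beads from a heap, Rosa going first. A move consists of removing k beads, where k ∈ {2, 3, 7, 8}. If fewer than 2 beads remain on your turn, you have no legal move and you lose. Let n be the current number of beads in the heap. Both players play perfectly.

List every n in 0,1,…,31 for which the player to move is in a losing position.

Classify positions by backward induction: terminal positions (no move available) are L. From any other position, the mover wins iff some move reaches an L.
n=0: no move → L
n=1: no move → L
n=2: reaches L-position 0 → W
n=3: reaches L-position 1 → W
n=4: reaches L-position 1 → W
n=5: only reaches 3(W), 2(W), all W → L
n=6: only reaches 4(W), 3(W), all W → L
n=7: reaches L-position 5 → W
n=8: reaches L-position 6 → W
n=9: reaches L-position 6 → W
n=10: only reaches 8(W), 7(W), 3(W), 2(W), all W → L
n=11: only reaches 9(W), 8(W), 4(W), 3(W), all W → L
n=12: reaches L-position 10 → W
n=13: reaches L-position 11 → W
n=14: reaches L-position 11 → W
n=15: only reaches 13(W), 12(W), 8(W), 7(W), all W → L
n=16: only reaches 14(W), 13(W), 9(W), 8(W), all W → L
n=17: reaches L-position 15 → W
n=18: reaches L-position 16 → W
n=19: reaches L-position 16 → W
n=20: only reaches 18(W), 17(W), 13(W), 12(W), all W → L
n=21: only reaches 19(W), 18(W), 14(W), 13(W), all W → L
n=22: reaches L-position 20 → W
n=23: reaches L-position 21 → W
n=24: reaches L-position 21 → W
n=25: only reaches 23(W), 22(W), 18(W), 17(W), all W → L
n=26: only reaches 24(W), 23(W), 19(W), 18(W), all W → L
n=27: reaches L-position 25 → W
n=28: reaches L-position 26 → W
n=29: reaches L-position 26 → W
n=30: only reaches 28(W), 27(W), 23(W), 22(W), all W → L
n=31: only reaches 29(W), 28(W), 24(W), 23(W), all W → L
The losing starting values of n are exactly the entries labelled L in this table (14 of them).

0, 1, 5, 6, 10, 11, 15, 16, 20, 21, 25, 26, 30, 31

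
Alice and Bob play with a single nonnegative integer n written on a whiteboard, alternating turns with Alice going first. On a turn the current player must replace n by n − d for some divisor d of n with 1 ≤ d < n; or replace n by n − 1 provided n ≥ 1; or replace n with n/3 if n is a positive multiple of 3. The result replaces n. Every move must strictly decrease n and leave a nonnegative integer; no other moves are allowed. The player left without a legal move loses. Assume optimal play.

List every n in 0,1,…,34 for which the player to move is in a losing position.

0, 2, 5, 7, 9, 11, 13, 16, 19, 23, 25, 28, 31, 34

Build the W/L table. Terminal = L. A non-terminal position is W if it has a move to some L; otherwise it is L.
n=0: no move → L
n=1: reaches L-position 0 → W
n=2: only reaches 1(W), which is W → L
n=3: reaches L-position 2 → W
n=4: reaches L-position 2 → W
n=5: only reaches 4(W), which is W → L
n=6: reaches L-position 2 → W
n=7: only reaches 6(W), which is W → L
n=8: reaches L-position 7 → W
n=9: only reaches 3(W), 6(W), 8(W), all W → L
n=10: reaches L-position 5 → W
n=11: only reaches 10(W), which is W → L
n=12: reaches L-position 9 → W
n=13: only reaches 12(W), which is W → L
n=14: reaches L-position 7 → W
n=15: reaches L-position 5 → W
n=16: only reaches 8(W), 12(W), 14(W), 15(W), all W → L
n=17: reaches L-position 16 → W
n=18: reaches L-position 9 → W
n=19: only reaches 18(W), which is W → L
n=20: reaches L-position 16 → W
n=21: reaches L-position 7 → W
n=22: reaches L-position 11 → W
n=23: only reaches 22(W), which is W → L
n=24: reaches L-position 16 → W
n=25: only reaches 20(W), 24(W), all W → L
n=26: reaches L-position 13 → W
n=27: reaches L-position 9 → W
n=28: only reaches 14(W), 21(W), 24(W), 26(W), 27(W), all W → L
n=29: reaches L-position 28 → W
n=30: reaches L-position 25 → W
n=31: only reaches 30(W), which is W → L
n=32: reaches L-position 16 → W
n=33: reaches L-position 11 → W
n=34: only reaches 17(W), 32(W), 33(W), all W → L
Reading off the rows marked L gives the requested list; there are 14 such values of n.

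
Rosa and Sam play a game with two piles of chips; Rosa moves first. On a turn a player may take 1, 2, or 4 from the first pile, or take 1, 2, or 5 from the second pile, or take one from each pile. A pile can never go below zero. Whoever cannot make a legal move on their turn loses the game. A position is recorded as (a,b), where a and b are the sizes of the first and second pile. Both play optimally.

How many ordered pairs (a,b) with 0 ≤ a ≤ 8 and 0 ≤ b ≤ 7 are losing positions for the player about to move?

24

Positions with no move are L. A position that does have a move is losing for the player to move precisely when every available move leads to a winning position for the opponent. Fill in the labels:
Every move lowers a or b (never raises either), so fill the grid row by row in increasing a, and left to right within a row: each cell's successors are then already labelled.
      b=0  b=1  b=2  b=3  b=4  b=5  b=6  b=7
a=0:    L    W    W    L    W    W    L    W
a=1:    W    W    L    W    W    L    W    W
a=2:    W    L    W    W    L    W    W    L
a=3:    L    W    W    L    W    W    L    W
a=4:    W    W    L    W    W    L    W    W
a=5:    W    L    W    W    L    W    W    L
a=6:    L    W    W    L    W    W    L    W
a=7:    W    W    L    W    W    L    W    W
a=8:    W    L    W    W    L    W    W    L
Cells with no legal move (terminal, hence L): (0,0).
The remaining L cells, each justified by listing all of its moves:
(0,3): →(0,2)(W), (0,1)(W) — all W, so L
(0,6): →(0,5)(W), (0,4)(W), (0,1)(W) — all W, so L
(1,2): →(0,2)(W), (1,1)(W), (1,0)(W), (0,1)(W) — all W, so L
(1,5): →(0,5)(W), (1,4)(W), (1,3)(W), (1,0)(W), (0,4)(W) — all W, so L
(2,1): →(1,1)(W), (0,1)(W), (2,0)(W), (1,0)(W) — all W, so L
(2,4): →(1,4)(W), (0,4)(W), (2,3)(W), (2,2)(W), (1,3)(W) — all W, so L
(2,7): →(1,7)(W), (0,7)(W), (2,6)(W), (2,5)(W), (2,2)(W), (1,6)(W) — all W, so L
(3,0): →(2,0)(W), (1,0)(W) — all W, so L
(3,3): →(2,3)(W), (1,3)(W), (3,2)(W), (3,1)(W), (2,2)(W) — all W, so L
(3,6): →(2,6)(W), (1,6)(W), (3,5)(W), (3,4)(W), (3,1)(W), (2,5)(W) — all W, so L
(4,2): →(3,2)(W), (2,2)(W), (0,2)(W), (4,1)(W), (4,0)(W), (3,1)(W) — all W, so L
(4,5): →(3,5)(W), (2,5)(W), (0,5)(W), (4,4)(W), (4,3)(W), (4,0)(W), (3,4)(W) — all W, so L
(5,1): →(4,1)(W), (3,1)(W), (1,1)(W), (5,0)(W), (4,0)(W) — all W, so L
(5,4): →(4,4)(W), (3,4)(W), (1,4)(W), (5,3)(W), (5,2)(W), (4,3)(W) — all W, so L
(5,7): →(4,7)(W), (3,7)(W), (1,7)(W), (5,6)(W), (5,5)(W), (5,2)(W), (4,6)(W) — all W, so L
(6,0): →(5,0)(W), (4,0)(W), (2,0)(W) — all W, so L
(6,3): →(5,3)(W), (4,3)(W), (2,3)(W), (6,2)(W), (6,1)(W), (5,2)(W) — all W, so L
(6,6): →(5,6)(W), (4,6)(W), (2,6)(W), (6,5)(W), (6,4)(W), (6,1)(W), (5,5)(W) — all W, so L
(7,2): →(6,2)(W), (5,2)(W), (3,2)(W), (7,1)(W), (7,0)(W), (6,1)(W) — all W, so L
(7,5): →(6,5)(W), (5,5)(W), (3,5)(W), (7,4)(W), (7,3)(W), (7,0)(W), (6,4)(W) — all W, so L
(8,1): →(7,1)(W), (6,1)(W), (4,1)(W), (8,0)(W), (7,0)(W) — all W, so L
(8,4): →(7,4)(W), (6,4)(W), (4,4)(W), (8,3)(W), (8,2)(W), (7,3)(W) — all W, so L
(8,7): →(7,7)(W), (6,7)(W), (4,7)(W), (8,6)(W), (8,5)(W), (8,2)(W), (7,6)(W) — all W, so L
Every other cell has at least one move into one of the L cells above, so it is W.
L cells per row: a=0: 3, a=1: 2, a=2: 3, a=3: 3, a=4: 2, a=5: 3, a=6: 3, a=7: 2, a=8: 3; total 24.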